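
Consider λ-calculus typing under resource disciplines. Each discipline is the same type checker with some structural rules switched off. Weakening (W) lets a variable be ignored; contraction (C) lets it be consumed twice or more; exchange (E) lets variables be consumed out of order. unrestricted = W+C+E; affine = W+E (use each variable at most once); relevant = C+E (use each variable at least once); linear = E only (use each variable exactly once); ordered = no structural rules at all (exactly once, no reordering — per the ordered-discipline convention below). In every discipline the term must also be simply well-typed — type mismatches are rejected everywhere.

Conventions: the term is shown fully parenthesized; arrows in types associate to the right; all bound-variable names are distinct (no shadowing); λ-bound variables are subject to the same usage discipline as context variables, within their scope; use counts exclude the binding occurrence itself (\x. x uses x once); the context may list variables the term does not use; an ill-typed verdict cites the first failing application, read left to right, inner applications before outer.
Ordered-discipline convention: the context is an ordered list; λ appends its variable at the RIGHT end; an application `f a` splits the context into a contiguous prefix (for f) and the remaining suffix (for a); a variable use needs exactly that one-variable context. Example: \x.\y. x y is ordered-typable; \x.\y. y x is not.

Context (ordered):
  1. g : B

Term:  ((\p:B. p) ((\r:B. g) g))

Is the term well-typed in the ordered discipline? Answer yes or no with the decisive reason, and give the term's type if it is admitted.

no — uses contraction: g ×2; unused: r — weakening required
variable uses: g: 2×, p (bound): 1×, r (bound): 0×
uses in reading order: p, g, g
typing: the term checks, with type B
summary: ordered ✗ · linear ✗ · affine ✗ · relevant ✗ · unrestricted ✓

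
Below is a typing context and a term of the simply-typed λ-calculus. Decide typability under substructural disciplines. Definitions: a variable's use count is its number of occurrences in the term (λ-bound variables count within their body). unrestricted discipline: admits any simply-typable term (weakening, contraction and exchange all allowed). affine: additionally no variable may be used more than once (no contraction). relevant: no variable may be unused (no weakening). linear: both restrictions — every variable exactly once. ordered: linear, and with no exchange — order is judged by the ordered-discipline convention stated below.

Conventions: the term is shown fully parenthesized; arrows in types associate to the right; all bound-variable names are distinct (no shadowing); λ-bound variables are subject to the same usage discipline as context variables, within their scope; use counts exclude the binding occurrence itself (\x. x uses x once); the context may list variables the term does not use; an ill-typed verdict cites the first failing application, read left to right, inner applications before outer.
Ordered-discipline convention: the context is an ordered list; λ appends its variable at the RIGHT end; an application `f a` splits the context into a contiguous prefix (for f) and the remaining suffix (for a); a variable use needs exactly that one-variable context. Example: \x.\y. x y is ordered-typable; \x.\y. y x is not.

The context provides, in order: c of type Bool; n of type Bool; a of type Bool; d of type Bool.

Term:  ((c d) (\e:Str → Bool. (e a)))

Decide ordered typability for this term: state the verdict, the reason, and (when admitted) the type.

no — not simply typable
variable uses: c ×1; n ×0; a ×1; d ×1; e (λ-bound) ×1
use order (left to right): c, d, e, a
typing: ill-typed: can't apply a value of type Bool
per-discipline verdicts: ordered ✗, linear ✗, affine ✗, relevant ✗, unrestricted ✗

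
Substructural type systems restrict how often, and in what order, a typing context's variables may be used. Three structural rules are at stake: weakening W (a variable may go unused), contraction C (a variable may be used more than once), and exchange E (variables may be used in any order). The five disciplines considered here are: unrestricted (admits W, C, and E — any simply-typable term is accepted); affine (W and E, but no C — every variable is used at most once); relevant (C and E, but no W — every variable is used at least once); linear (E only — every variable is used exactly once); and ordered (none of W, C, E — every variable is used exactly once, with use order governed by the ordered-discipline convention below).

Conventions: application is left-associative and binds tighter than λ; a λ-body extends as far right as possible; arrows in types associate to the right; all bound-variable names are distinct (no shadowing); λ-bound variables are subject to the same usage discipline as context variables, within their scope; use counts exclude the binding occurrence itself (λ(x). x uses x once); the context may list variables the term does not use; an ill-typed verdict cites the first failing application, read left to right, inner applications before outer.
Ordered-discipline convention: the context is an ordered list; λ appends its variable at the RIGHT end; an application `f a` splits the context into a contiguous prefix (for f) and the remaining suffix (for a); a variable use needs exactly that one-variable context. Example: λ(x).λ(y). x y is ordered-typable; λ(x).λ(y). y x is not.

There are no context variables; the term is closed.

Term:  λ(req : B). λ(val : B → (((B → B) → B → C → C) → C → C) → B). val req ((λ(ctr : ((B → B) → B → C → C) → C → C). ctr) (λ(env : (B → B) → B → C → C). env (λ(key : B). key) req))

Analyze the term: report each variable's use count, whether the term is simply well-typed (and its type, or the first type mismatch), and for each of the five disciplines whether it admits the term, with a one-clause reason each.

variable uses: req (λ-bound) ×2, val (λ-bound) ×1, ctr (λ-bound) ×1, env (λ-bound) ×1, key (λ-bound) ×1
uses in reading order: val, req, ctr, env, key, req
typing: well-typed at B → (B → (((B → B) → B → C → C) → C → C) → B) → B
ordered: ✗, needs contraction — req ×2
linear: ✗, needs contraction — req ×2
affine: ✗, needs contraction — req ×2
relevant: ✓, req, val, ctr, env, key: all used, weakening unneeded
unrestricted: ✓, type-checks (B → (B → (((B → B) → B → C → C) → C → C) → B) → B) and nothing is barred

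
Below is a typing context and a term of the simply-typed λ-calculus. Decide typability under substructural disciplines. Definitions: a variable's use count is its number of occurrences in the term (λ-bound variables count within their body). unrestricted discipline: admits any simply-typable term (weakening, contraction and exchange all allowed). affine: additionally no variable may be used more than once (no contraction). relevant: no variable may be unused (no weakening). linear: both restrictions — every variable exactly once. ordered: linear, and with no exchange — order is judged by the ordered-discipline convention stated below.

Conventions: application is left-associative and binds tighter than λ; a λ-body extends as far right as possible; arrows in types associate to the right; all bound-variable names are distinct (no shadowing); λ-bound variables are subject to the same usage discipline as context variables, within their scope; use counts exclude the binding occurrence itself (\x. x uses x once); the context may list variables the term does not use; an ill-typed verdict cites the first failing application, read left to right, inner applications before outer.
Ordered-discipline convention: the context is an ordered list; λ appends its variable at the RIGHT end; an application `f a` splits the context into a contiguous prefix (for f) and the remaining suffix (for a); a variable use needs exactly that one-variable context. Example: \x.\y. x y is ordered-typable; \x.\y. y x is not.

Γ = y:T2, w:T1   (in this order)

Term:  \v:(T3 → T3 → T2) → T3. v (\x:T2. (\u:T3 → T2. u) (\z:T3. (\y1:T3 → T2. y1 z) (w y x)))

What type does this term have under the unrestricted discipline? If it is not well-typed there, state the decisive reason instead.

not well-typed under unrestricted — the type mismatch rejects it
use counts: y ×1, w ×1, v (λ-bound) ×1, x (λ-bound) ×1, u (λ-bound) ×1, z (λ-bound) ×1, y1 (λ-bound) ×1
order of uses: v, u, y1, z, w, y, x
typing: ill-typed: applying a non-function (T1)
summary: ordered ✗ · linear ✗ · affine ✗ · relevant ✗ · unrestricted ✗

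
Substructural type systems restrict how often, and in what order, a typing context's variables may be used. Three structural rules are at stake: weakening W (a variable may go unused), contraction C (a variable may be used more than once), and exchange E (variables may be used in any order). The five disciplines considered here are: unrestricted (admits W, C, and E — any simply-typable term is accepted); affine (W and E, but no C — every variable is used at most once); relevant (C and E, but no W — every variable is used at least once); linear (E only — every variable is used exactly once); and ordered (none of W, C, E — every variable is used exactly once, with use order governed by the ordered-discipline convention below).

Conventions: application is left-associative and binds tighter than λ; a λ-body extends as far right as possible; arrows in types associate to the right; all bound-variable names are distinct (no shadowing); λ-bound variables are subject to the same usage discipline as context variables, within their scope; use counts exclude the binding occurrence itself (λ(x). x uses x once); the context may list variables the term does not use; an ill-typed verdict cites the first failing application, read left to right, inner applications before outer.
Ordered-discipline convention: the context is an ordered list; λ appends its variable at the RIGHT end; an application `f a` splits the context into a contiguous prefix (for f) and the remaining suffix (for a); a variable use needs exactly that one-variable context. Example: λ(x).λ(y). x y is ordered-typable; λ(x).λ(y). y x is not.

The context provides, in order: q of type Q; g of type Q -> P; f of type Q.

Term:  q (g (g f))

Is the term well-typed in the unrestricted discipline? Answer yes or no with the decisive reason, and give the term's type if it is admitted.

no — fails simple typing
variable uses: q: 1×; g: 2×; f: 1×
use order (left to right): q, g, g, f
typing: ill-typed: an argument P mismatches the expected Q
across the five disciplines: ordered ✗ · linear ✗ · affine ✗ · relevant ✗ · unrestricted ✗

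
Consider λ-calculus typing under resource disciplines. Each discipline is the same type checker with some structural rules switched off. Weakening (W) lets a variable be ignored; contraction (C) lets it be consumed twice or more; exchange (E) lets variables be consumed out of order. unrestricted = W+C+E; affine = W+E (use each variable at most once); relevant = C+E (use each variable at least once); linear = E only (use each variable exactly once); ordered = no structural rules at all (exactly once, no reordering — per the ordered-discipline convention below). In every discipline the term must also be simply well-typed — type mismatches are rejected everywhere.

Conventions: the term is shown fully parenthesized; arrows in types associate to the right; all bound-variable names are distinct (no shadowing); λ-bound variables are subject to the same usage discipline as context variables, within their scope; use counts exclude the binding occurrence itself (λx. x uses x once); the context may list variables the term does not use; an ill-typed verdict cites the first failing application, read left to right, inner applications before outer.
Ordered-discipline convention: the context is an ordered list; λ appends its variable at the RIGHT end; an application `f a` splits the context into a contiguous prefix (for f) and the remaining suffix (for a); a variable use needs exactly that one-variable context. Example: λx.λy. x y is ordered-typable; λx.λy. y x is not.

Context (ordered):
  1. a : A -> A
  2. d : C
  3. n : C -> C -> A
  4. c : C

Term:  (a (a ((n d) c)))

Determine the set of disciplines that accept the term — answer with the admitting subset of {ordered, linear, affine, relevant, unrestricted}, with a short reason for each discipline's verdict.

admitted in: relevant, unrestricted
counts: a: 2×; d: 1×; n: 1×; c: 1×
uses in reading order: a, a, n, d, c
typing: well-typed — term : A
ordered: ✗ — uses contraction: a ×2
linear: ✗ — uses contraction: a ×2
affine: ✗ — uses contraction: a ×2
relevant: ✓ — none of a, d, n, c goes unused
unrestricted: ✓ — well-typed at A; no restrictions here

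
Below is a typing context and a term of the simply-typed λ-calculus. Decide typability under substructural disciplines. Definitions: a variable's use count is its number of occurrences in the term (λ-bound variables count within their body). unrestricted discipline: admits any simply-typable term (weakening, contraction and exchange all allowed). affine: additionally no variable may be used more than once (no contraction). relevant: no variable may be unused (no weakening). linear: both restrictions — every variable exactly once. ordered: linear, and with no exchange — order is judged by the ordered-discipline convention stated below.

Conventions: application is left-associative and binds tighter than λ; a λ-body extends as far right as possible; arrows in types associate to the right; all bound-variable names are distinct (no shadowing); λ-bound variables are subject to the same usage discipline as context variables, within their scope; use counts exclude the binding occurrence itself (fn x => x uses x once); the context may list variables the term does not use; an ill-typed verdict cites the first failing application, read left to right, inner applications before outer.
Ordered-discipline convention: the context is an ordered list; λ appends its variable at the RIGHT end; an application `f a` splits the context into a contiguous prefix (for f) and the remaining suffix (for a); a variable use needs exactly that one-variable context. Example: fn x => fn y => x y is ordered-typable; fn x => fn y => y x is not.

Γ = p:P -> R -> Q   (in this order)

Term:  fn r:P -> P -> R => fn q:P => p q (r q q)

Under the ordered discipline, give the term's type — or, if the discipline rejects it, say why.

not well-typed under ordered — uses contraction: q ×3
counts: p=1, r (λ-bound)=1, q (λ-bound)=3
use order (left to right): p, q, r, q, q
typing: well-typed at (P -> P -> R) -> P -> Q
summary: ordered ✗; linear ✗; affine ✗; relevant ✓; unrestricted ✓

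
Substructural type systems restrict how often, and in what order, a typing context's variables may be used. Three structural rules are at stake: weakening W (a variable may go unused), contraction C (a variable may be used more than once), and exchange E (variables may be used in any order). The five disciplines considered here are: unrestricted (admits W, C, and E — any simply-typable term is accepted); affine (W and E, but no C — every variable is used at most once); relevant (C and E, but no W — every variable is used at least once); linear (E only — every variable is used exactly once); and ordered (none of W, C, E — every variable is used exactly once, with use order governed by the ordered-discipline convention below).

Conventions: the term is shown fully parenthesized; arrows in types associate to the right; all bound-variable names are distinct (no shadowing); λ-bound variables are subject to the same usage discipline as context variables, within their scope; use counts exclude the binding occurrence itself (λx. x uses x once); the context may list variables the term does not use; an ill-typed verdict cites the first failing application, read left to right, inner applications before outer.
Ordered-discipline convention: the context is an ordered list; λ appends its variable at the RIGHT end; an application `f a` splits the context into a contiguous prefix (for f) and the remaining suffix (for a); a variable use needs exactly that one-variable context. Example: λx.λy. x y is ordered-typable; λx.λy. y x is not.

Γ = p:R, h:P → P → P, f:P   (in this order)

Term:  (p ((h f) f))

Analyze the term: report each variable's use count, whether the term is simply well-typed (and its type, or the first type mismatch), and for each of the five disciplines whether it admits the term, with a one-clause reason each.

variable uses: p ×1, h ×1, f ×2
left-to-right use order: p, h, f, f
typing: ill-typed: non-function type R applied to an argument
ordered: ✗ — not simply typable
linear: ✗ — fails simple typing
affine: ✗ — a type mismatch blocks all five
relevant: ✗ — the type mismatch rejects it
unrestricted: ✗ — not simply typable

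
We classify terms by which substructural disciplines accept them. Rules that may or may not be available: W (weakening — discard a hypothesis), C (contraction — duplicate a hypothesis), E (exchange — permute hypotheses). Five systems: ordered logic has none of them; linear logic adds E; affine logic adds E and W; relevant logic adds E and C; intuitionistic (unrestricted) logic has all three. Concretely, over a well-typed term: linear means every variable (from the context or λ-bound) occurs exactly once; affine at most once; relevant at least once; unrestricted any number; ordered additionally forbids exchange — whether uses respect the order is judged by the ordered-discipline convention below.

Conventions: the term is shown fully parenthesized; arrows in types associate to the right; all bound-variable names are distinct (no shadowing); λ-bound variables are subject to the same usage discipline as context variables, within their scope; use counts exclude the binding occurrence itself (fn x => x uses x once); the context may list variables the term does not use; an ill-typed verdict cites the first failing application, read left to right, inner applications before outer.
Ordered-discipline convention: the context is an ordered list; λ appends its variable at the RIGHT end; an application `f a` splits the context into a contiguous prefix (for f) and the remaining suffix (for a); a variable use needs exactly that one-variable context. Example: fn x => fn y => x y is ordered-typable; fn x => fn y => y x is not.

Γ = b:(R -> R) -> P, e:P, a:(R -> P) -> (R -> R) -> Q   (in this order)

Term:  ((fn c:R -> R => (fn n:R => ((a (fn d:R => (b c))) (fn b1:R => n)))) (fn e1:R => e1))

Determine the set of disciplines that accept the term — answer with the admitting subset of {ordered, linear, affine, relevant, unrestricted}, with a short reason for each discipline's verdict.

admitted by: affine, unrestricted
use counts: b ×1, e ×0, a ×1, c (λ-bound) ×1, n (λ-bound) ×1, d (λ-bound) ×0, b1 (λ-bound) ×0, e1 (λ-bound) ×1
uses in reading order: a, b, c, n, e1
typing: the term checks, with type R -> Q
ordered: ✗, e, d, b1 left unused
linear: ✗, e, d, b1 left unused
affine: ✓, no duplicate uses among b, e, a, c, n, d, b1, e1
relevant: ✗, e, d, b1 left unused
unrestricted: ✓, type-checks (R -> Q) and nothing is barred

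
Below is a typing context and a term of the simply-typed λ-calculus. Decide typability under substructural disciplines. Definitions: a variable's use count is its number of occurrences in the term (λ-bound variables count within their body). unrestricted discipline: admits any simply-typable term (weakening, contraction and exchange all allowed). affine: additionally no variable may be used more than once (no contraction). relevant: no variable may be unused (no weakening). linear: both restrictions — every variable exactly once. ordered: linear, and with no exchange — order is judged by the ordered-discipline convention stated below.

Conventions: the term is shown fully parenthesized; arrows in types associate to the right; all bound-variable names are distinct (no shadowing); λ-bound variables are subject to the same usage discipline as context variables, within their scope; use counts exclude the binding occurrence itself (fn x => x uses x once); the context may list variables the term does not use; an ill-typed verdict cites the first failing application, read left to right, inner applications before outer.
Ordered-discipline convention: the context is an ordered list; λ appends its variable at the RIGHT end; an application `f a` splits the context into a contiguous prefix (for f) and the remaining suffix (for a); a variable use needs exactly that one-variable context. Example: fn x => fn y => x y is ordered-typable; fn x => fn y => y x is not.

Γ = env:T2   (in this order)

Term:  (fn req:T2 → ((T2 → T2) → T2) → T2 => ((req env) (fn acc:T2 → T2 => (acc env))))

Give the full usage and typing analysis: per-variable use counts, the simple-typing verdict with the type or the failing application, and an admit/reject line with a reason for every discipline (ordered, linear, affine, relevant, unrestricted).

usage: env ×2, req (bound) ×1, acc (bound) ×1
use order (left to right): req, env, acc, env
typing: the term checks, with type (T2 → ((T2 → T2) → T2) → T2) → T2
ordered: ✗, needs contraction — env ×2
linear: ✗, needs contraction — env ×2
affine: ✗, needs contraction — env ×2
relevant: ✓, none of env, req, acc goes unused
unrestricted: ✓, type-checks ((T2 → ((T2 → T2) → T2) → T2) → T2) and nothing is barred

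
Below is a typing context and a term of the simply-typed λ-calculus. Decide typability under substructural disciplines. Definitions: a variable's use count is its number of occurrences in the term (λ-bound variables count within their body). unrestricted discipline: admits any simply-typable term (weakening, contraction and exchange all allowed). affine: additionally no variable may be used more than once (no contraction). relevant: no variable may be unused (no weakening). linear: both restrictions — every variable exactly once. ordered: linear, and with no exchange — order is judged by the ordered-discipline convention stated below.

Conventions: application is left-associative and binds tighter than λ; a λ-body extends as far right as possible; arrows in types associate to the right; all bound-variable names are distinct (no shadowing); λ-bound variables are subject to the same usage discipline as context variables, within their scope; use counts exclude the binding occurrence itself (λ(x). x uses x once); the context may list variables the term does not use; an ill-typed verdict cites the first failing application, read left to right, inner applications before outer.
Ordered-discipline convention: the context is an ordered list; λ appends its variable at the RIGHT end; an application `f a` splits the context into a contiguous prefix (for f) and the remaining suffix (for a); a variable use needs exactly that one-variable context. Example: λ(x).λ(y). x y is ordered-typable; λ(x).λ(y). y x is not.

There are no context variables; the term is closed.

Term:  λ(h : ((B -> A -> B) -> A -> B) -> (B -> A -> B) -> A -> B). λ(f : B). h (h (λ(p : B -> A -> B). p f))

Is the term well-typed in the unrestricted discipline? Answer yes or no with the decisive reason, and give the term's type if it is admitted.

yes — typability at (((B -> A -> B) -> A -> B) -> (B -> A -> B) -> A -> B) -> B -> (B -> A -> B) -> A -> B is all that's needed; term : (((B -> A -> B) -> A -> B) -> (B -> A -> B) -> A -> B) -> B -> (B -> A -> B) -> A -> B
variable uses: h (λ-bound) ×2, f (λ-bound) ×1, p (λ-bound) ×1
order of uses: h, h, p, f
typing: the term checks, with type (((B -> A -> B) -> A -> B) -> (B -> A -> B) -> A -> B) -> B -> (B -> A -> B) -> A -> B
all disciplines: ordered ✗ · linear ✗ · affine ✗ · relevant ✓ · unrestricted ✓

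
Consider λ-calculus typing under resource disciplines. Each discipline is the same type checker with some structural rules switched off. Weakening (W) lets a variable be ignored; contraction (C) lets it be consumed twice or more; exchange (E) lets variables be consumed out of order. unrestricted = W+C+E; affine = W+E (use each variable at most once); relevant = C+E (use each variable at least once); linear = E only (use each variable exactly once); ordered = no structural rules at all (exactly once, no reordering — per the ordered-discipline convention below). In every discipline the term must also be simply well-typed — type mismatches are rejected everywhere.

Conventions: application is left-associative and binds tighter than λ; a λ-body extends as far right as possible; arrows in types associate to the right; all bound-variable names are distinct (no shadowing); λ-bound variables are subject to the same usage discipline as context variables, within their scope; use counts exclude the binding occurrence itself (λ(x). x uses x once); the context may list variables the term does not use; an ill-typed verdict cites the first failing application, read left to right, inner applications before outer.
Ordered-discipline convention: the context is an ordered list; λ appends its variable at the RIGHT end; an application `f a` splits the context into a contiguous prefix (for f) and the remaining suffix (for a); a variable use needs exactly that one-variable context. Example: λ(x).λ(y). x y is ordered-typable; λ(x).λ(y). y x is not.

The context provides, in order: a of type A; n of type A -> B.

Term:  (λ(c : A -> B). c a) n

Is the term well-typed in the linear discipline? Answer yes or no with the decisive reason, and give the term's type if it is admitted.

yes — exactly-once usage across a, n, c; term : B
variable uses: a ×1; n ×1; c (λ-bound) ×1
use order (left to right): c, a, n
typing: ✓ — B
summary: ordered ✗ · linear ✓ · affine ✓ · relevant ✓ · unrestricted ✓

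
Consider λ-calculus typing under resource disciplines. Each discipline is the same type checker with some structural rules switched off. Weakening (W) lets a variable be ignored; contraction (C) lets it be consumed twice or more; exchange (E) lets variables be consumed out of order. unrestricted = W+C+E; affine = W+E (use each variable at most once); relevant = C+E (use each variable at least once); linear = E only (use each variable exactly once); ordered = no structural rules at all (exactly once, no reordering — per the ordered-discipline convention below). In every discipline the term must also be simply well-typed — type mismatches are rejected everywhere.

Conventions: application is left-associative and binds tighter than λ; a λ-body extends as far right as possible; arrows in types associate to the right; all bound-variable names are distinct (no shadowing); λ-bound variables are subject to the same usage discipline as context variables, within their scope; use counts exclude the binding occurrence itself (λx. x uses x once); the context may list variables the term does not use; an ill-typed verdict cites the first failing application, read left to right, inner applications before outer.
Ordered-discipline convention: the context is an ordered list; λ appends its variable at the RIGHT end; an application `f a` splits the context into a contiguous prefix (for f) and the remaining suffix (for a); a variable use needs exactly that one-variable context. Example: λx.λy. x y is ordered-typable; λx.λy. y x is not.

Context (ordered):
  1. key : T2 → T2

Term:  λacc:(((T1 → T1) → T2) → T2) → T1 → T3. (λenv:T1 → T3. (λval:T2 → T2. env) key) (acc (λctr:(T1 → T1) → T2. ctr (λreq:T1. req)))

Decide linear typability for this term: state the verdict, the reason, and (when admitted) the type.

no — unused: val — weakening required
variable uses: key: 1; acc [bound]: 1; env [bound]: 1; val [bound]: 0; ctr [bound]: 1; req [bound]: 1
uses in reading order: env, key, acc, ctr, req
typing: ✓ — ((((T1 → T1) → T2) → T2) → T1 → T3) → T1 → T3
across the five disciplines: ordered ✗, linear ✗, affine ✓, relevant ✗, unrestricted ✓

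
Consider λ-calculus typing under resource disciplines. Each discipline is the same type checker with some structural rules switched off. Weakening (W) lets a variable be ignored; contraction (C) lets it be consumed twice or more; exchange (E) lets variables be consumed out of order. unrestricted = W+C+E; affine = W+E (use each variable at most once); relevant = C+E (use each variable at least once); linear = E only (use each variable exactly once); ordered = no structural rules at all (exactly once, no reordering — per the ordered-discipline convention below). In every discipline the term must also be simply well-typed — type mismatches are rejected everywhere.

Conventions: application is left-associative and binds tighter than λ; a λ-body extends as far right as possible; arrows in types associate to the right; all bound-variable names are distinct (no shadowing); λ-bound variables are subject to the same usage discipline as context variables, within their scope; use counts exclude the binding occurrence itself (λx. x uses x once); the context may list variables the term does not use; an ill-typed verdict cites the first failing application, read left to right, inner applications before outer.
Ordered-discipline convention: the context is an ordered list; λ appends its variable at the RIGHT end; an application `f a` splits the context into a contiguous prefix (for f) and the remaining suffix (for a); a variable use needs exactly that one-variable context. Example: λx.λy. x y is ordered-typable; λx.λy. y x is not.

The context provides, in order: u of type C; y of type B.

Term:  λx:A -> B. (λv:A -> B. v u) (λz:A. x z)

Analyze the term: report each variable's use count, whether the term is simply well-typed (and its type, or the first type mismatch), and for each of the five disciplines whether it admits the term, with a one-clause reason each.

counts: u: 1, y: 0, x (λ-bound): 1, v (λ-bound): 1, z (λ-bound): 1
uses in reading order: v, u, x, z
typing: ill-typed: argument of type C where A is required
ordered ✗ (the type mismatch rejects it)
linear ✗ (not simply typable)
affine ✗ (fails simple typing)
relevant ✗ (a type mismatch blocks all five)
unrestricted ✗ (the type mismatch rejects it)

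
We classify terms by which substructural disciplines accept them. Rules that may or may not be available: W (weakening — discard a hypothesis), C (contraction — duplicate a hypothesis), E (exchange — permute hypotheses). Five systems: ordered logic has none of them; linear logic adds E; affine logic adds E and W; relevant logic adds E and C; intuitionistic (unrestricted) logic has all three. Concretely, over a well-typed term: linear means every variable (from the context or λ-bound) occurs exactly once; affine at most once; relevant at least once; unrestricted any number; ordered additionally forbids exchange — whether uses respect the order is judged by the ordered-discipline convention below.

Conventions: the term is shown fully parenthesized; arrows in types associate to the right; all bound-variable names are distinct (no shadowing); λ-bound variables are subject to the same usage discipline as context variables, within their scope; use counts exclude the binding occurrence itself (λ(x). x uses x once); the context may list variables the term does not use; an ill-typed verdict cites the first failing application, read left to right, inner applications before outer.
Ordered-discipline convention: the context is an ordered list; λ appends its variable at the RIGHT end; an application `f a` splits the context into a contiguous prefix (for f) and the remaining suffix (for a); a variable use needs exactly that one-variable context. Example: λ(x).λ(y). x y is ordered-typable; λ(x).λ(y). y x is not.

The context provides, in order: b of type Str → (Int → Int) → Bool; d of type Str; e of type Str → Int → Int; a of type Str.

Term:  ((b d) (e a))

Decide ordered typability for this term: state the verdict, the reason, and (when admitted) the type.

yes — single-use (b, d, e, a), ordered derivation ok; term : Bool
variable uses: b=1, d=1, e=1, a=1
uses in reading order: b, d, e, a
typing: ✓ — Bool
summary: ordered ✓, linear ✓, affine ✓, relevant ✓, unrestricted ✓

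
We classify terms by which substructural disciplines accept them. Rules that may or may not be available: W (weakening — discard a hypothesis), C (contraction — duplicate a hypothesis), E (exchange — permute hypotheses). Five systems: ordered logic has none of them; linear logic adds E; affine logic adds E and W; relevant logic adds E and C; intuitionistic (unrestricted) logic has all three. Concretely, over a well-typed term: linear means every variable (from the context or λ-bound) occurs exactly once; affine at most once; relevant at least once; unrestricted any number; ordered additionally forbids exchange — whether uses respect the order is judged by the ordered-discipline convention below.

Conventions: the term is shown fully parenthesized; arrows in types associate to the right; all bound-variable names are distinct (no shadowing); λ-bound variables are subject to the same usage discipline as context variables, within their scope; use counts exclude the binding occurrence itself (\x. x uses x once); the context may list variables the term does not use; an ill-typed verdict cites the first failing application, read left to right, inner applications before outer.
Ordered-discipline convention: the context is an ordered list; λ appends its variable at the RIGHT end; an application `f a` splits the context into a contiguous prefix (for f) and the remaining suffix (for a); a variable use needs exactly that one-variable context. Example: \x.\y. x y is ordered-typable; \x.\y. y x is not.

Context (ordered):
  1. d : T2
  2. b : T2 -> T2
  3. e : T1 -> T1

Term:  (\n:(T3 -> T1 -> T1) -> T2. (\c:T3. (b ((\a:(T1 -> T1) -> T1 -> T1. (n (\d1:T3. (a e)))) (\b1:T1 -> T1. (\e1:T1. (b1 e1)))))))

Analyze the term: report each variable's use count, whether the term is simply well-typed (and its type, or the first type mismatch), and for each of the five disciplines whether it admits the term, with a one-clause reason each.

counts: d ×0, b ×1, e ×1, n (λ-bound) ×1, c (λ-bound) ×0, a (λ-bound) ×1, d1 (λ-bound) ×0, b1 (λ-bound) ×1, e1 (λ-bound) ×1
use order (left to right): b, n, a, e, b1, e1
typing: ✓ — ((T3 -> T1 -> T1) -> T2) -> T3 -> T2
ordered: ✗ — d, c, d1 left unused
linear: ✗ — d, c, d1 left unused
affine: ✓ — d, b, e, n, c, a, d1, b1, e1: no repeats, contraction unneeded
relevant: ✗ — d, c, d1 left unused
unrestricted: ✓ — typability at ((T3 -> T1 -> T1) -> T2) -> T3 -> T2 is all that's needed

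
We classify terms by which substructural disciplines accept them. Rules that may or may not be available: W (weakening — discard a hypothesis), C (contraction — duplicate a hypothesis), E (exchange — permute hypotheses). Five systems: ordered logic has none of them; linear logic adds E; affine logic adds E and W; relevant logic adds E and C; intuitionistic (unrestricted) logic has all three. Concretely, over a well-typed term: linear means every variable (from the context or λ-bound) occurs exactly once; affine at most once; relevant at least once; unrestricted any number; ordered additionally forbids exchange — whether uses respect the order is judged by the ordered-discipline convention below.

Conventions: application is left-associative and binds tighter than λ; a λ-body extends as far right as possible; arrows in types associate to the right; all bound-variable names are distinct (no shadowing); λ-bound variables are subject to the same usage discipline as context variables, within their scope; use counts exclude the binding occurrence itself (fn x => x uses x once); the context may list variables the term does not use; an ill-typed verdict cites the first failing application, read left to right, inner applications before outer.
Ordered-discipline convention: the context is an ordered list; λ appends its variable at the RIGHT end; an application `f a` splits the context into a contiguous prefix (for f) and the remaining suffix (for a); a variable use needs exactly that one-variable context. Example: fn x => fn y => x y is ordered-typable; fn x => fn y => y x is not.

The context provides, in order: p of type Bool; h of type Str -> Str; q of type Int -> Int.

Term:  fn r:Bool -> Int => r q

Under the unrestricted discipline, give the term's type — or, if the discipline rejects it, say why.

not well-typed under unrestricted — not simply typable
counts: p: 0; h: 0; q: 1; r (bound): 1
uses in reading order: r, q
typing: ill-typed: argument of type Int -> Int where Bool is required
all disciplines: ordered ✗; linear ✗; affine ✗; relevant ✗; unrestricted ✗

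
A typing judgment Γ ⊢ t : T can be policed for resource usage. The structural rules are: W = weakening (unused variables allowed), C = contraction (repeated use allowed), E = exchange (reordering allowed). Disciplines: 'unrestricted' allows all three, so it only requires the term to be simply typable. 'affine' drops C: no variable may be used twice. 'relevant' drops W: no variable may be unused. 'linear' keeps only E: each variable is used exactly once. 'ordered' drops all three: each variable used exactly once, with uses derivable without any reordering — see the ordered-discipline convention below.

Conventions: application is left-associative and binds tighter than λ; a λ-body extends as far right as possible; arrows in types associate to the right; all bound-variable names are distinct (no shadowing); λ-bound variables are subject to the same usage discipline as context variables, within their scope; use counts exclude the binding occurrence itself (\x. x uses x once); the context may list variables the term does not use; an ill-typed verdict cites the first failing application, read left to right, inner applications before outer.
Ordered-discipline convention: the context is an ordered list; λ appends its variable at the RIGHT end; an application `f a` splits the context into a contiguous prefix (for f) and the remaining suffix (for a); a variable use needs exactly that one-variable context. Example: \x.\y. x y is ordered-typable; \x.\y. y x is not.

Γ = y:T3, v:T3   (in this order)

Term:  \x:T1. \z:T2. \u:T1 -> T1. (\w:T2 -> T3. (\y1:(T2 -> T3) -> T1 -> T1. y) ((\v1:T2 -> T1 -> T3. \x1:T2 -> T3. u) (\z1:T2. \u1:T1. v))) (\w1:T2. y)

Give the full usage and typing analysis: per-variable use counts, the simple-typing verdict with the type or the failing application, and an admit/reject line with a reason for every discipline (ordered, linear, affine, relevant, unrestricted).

counts: y=2; v=1; x (bound)=0; z (bound)=0; u (bound)=1; w (bound)=0; y1 (bound)=0; v1 (bound)=0; x1 (bound)=0; z1 (bound)=0; u1 (bound)=0; w1 (bound)=0
uses in reading order: y, u, v, y
typing: ✓ — T1 -> T2 -> (T1 -> T1) -> T3
ordered: ✗, y ×2 used more than once (contraction); needs weakening: x, z, w, y1, v1, x1, z1, u1, w1 unused
linear: ✗, y ×2 used more than once (contraction); needs weakening: x, z, w, y1, v1, x1, z1, u1, w1 unused
affine: ✗, y ×2 used more than once (contraction)
relevant: ✗, needs weakening: x, z, w, y1, v1, x1, z1, u1, w1 unused
unrestricted: ✓, typability at T1 -> T2 -> (T1 -> T1) -> T3 is all that's needed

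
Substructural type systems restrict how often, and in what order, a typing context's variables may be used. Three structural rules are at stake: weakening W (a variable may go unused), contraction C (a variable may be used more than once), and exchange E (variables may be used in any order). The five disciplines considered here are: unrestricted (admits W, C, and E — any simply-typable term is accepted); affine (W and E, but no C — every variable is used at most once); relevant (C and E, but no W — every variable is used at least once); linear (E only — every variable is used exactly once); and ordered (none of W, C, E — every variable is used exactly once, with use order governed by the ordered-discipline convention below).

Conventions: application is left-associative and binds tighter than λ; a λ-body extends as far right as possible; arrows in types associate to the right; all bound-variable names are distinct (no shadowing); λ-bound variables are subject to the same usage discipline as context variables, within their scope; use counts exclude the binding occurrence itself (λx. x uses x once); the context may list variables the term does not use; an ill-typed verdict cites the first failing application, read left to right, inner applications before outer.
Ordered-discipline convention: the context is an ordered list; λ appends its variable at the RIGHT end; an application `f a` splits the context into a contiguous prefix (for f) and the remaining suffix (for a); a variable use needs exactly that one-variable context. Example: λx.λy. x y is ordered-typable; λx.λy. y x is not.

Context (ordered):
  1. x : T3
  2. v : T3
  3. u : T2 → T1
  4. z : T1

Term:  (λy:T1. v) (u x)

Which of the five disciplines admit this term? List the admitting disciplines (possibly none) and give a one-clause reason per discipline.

admitted by: none
usage: x: 1, v: 1, u: 1, z: 0, y (λ-bound): 0
left-to-right use order: v, u, x
typing: ill-typed: an application expects T2 but receives T3
ordered: ✗ — the type mismatch rejects it
linear: ✗ — not simply typable
affine: ✗ — fails simple typing
relevant: ✗ — a type mismatch blocks all five
unrestricted: ✗ — the type mismatch rejects it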